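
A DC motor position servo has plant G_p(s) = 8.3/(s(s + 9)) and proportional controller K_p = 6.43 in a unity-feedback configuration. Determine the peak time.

From 1 + K_pG_p(s) = 0: s² + 9s + 53.37 = 0 ⇒ ω_n = 7.305, ζ = 0.616.
Damped frequency ω_d = ω_n√(1−ζ²) = 5.755 rad/s, so peak time T_p = π/ω_d = 0.546 s.

T_p = 0.546 s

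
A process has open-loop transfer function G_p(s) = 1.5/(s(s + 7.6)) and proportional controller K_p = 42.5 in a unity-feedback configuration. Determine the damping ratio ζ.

ζ = 0.476

The closed-loop denominator is s(s+7.6) + 42.5·1.5 = s² + 7.6s + 63.75.
So ω_n² = 63.75 ⇒ ω_n = 7.984 rad/s, and ζ = 7.6/(2ω_n) = 0.476.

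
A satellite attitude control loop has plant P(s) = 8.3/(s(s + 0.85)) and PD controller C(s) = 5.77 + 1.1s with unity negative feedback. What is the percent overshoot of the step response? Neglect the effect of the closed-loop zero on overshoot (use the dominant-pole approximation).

Forward path: (5.77 + 1.1s)·8.3/(s(s+0.85)). The closed-loop characteristic equation is s² + (0.85 + 8.3·1.1)s + 8.3·5.77 = 0.
That is s² + 9.98s + 47.89 = 0, so ω_n = 6.92 rad/s and ζ = 9.98/(2·6.92) = 0.7211.
%OS = 100·exp(−πζ/√(1−ζ²)) = 3.8%.

3.8%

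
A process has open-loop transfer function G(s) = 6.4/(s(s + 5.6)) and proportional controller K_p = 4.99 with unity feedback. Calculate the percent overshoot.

16.7%

From 1 + K_pG(s) = 0: s² + 5.6s + 31.94 = 0 ⇒ ω_n = 5.651, ζ = 0.4955.
%OS = 100·exp(−πζ/√(1−ζ²)) = 100·exp(−π·0.4955/√0.7545) = 16.7%.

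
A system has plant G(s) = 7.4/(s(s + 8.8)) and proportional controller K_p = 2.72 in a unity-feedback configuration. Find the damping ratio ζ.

ζ = 0.981

With unity feedback the closed-loop characteristic equation is s² + 8.8s + 2.72·7.4 = s² + 8.8s + 20.13 = 0.
Matching s² + 2ζω_n s + ω_n²: ω_n = √20.13 = 4.486 rad/s and 2ζω_n = 8.8, so ζ = 8.8/(2·4.486) = 0.981.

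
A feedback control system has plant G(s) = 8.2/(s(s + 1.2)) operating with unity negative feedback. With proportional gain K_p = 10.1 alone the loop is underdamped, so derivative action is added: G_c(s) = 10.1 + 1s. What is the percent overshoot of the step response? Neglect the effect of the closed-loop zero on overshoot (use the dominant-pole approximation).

15%

Forward path: (10.1 + 1s)·8.2/(s(s+1.2)). The closed-loop characteristic equation is s² + (1.2 + 8.2·1)s + 8.2·10.1 = 0.
That is s² + 9.4s + 82.82 = 0, so ω_n = 9.101 rad/s and ζ = 9.4/(2·9.101) = 0.5165.
%OS = 100·exp(−πζ/√(1−ζ²)) = 15%.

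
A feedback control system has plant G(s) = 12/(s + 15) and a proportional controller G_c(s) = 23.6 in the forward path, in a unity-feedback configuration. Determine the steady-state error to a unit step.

The loop is type 0. Static position error constant K_pos = G_c(0)·G(0) = 23.6·0.8 = 18.88.
Steady-state error to a unit step: e_ss = 1/(1+K_pos) = 1/19.88 = 0.0503.

0.0503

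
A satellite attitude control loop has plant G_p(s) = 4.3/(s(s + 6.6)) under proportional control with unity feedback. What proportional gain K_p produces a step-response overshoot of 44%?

From %OS = 100·exp(−πζ/√(1−ζ²)) = 44%, ζ = −ln(0.44)/√(π²+ln²(0.44)) = 0.2528.
Characteristic equation s² + 6.6s + 4.3K_p = 0 gives ζ = 6.6/(2√(4.3K_p)).
Setting ζ = 0.2528: √(4.3K_p) = 6.6/(2·0.2528) = 13.05, so K_p = 170.4/4.3 = 39.6.

K_p = 39.6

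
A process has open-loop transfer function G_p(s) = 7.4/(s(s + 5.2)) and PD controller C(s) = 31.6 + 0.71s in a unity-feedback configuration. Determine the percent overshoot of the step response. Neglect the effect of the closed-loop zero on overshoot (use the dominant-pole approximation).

Forward path: (31.6 + 0.71s)·7.4/(s(s+5.2)). The closed-loop characteristic equation is s² + (5.2 + 7.4·0.71)s + 7.4·31.6 = 0.
That is s² + 10.45s + 233.8 = 0, so ω_n = 15.29 rad/s and ζ = 10.45/(2·15.29) = 0.3418.
%OS = 100·exp(−πζ/√(1−ζ²)) = 31.9%.

31.9%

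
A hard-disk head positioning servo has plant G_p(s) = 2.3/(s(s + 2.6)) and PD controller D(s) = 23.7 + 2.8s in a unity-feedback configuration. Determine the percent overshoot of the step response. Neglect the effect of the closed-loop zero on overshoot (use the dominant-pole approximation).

8.78%

Forward path: (23.7 + 2.8s)·2.3/(s(s+2.6)). The closed-loop characteristic equation is s² + (2.6 + 2.3·2.8)s + 2.3·23.7 = 0.
That is s² + 9.04s + 54.51 = 0, so ω_n = 7.383 rad/s and ζ = 9.04/(2·7.383) = 0.6122.
%OS = 100·exp(−πζ/√(1−ζ²)) = 8.78%.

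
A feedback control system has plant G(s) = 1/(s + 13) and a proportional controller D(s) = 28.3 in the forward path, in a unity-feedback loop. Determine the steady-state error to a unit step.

The loop is type 0. Static position error constant K_pos = D(0)·G(0) = 28.3·0.07692 = 2.177.
Steady-state error to a unit step: e_ss = 1/(1+K_pos) = 1/3.177 = 0.315.

0.315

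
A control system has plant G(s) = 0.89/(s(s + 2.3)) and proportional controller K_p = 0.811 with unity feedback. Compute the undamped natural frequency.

ω_n = 0.85 rad/s

With unity feedback the closed-loop characteristic equation is s² + 2.3s + 0.811·0.89 = s² + 2.3s + 0.7218 = 0.
So ω_n² = 0.7218 ⇒ ω_n = 0.8496 rad/s, and ζ = 2.3/(2ω_n) = 1.35.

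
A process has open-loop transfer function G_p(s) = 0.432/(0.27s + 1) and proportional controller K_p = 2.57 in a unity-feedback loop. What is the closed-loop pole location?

Closed loop: T(s) = K_p·G_p/(1+K_p·G_p) = 1.11/(0.27s + 1 + 1.11), with pole at s = −(1 + 1.11)/0.27 = −7.816.

s = -7.816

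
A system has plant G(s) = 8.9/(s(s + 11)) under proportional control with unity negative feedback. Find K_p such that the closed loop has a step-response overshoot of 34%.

From %OS = 100·exp(−πζ/√(1−ζ²)) = 34%, ζ = −ln(0.34)/√(π²+ln²(0.34)) = 0.3248.
Characteristic equation s² + 11s + 8.9K_p = 0 gives ζ = 11/(2√(8.9K_p)).
Setting ζ = 0.3248: √(8.9K_p) = 11/(2·0.3248) = 16.93, so K_p = 286.8/8.9 = 32.2.

K_p = 32.2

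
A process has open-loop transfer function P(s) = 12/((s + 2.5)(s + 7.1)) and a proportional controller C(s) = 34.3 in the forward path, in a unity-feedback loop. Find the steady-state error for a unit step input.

The loop is type 0. Static position error constant K_pos = C(0)·P(0) = 34.3·0.6761 = 23.19.
Steady-state error to a unit step: e_ss = 1/(1+K_pos) = 1/24.19 = 0.0413.

0.0413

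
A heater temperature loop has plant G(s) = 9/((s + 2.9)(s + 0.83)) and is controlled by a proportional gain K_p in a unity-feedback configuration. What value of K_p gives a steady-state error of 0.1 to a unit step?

K_p = 2.41

For a type-0 loop with proportional control, e_ss = 1/(1 + K_p·G(0)).
G(0) = 3.739. Require 1/(1 + K_p·3.739) = 0.1, so 1 + 3.739·K_p = 10.
K_p = (10 − 1)/3.739 = 2.41.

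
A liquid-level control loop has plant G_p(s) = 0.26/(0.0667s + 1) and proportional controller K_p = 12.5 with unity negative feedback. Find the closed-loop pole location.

s = -63.72

Closed loop: T(s) = K_p·G_p/(1+K_p·G_p) = 3.25/(0.0667s + 1 + 3.25), with pole at s = −(1 + 3.25)/0.0667 = −63.72.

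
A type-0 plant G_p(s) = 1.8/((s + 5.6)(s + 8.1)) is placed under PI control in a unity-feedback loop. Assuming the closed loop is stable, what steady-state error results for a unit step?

0

The PI controller's integrator makes the forward path type 1, so e_ss to a step is zero.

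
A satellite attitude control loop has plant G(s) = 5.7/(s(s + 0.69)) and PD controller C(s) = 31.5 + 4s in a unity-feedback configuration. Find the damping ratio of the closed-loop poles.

ζ = 0.877

Forward path: (31.5 + 4s)·5.7/(s(s+0.69)). The closed-loop characteristic equation is s² + (0.69 + 5.7·4)s + 5.7·31.5 = 0.
That is s² + 23.49s + 179.6 = 0, so ω_n = 13.4 rad/s and ζ = 23.49/(2·13.4) = 0.8765.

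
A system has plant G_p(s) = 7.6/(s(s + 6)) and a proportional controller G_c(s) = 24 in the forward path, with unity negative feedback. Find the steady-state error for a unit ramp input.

0.0329

The loop has one pole at the origin (type 1). Velocity error constant K_v = lim_{s→0} s·G_c(s)G_p(s) = 24·7.6/6 = 30.4.
Steady-state error to a unit ramp: e_ss = 1/K_v = 0.0329.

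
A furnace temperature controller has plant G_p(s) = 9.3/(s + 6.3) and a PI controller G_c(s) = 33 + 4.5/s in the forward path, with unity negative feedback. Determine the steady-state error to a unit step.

The open loop G_c(s)G_p(s) has a pole at the origin (type 1), so the static position error constant is infinite and e_ss = 1/(1+∞) = 0.

0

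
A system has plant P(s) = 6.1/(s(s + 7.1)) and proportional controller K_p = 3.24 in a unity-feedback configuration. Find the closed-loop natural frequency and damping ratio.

ω_n = 4.45 rad/s, ζ = 0.799

1 + K_p·P(s) = 0 gives s² + 7.1s + 19.76 = 0.
So ω_n² = 19.76 ⇒ ω_n = 4.446 rad/s, and ζ = 7.1/(2ω_n) = 0.799.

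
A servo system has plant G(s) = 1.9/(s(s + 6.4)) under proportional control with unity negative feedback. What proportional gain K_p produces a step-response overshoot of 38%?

K_p = 62.2

From %OS = 100·exp(−πζ/√(1−ζ²)) = 38%, ζ = −ln(0.38)/√(π²+ln²(0.38)) = 0.2943.
Characteristic equation s² + 6.4s + 1.9K_p = 0 gives ζ = 6.4/(2√(1.9K_p)).
Setting ζ = 0.2943: √(1.9K_p) = 6.4/(2·0.2943) = 10.87, so K_p = 118.2/1.9 = 62.2.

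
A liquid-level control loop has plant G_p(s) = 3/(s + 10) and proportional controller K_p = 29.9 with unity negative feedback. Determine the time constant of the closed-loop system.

Closed-loop transfer function: T(s) = K_p·G_p(s)/(1 + K_p·G_p(s)) = 89.7/(s + 10 + 89.7) = 89.7/(s + 99.7).
Time constant τ = 1/99.7 = 0.01 s.

τ = 0.01 s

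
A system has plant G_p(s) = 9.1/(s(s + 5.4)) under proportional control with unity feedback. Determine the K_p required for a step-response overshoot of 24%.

From %OS = 100·exp(−πζ/√(1−ζ²)) = 24%, ζ = −ln(0.24)/√(π²+ln²(0.24)) = 0.4136.
Characteristic equation s² + 5.4s + 9.1K_p = 0 gives ζ = 5.4/(2√(9.1K_p)).
Setting ζ = 0.4136: √(9.1K_p) = 5.4/(2·0.4136) = 6.528, so K_p = 42.62/9.1 = 4.68.

K_p = 4.68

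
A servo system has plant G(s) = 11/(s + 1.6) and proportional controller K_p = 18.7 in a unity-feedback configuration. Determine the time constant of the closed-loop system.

τ = 0.00482 s

Closed-loop transfer function: T(s) = K_p·G(s)/(1 + K_p·G(s)) = 205.7/(s + 1.6 + 205.7) = 205.7/(s + 207.3).
Time constant τ = 1/207.3 = 0.00482 s.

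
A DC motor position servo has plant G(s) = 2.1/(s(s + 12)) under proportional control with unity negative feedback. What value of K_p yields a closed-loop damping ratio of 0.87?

Closed-loop characteristic equation: s² + 12s + K_p·2.1 = 0.
So ω_n = √(2.1K_p) and 2ζω_n = 12, giving ζ = 12/(2√(2.1K_p)).
Setting ζ = 0.87: √(2.1K_p) = 12/(2·0.87) = 6.897, so K_p = 47.56/2.1 = 22.6.

K_p = 22.6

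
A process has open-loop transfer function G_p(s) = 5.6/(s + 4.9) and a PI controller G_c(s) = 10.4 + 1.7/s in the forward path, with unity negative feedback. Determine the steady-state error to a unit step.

The open loop G_c(s)G_p(s) has a pole at the origin (type 1), so the static position error constant is infinite and e_ss = 1/(1+∞) = 0.

0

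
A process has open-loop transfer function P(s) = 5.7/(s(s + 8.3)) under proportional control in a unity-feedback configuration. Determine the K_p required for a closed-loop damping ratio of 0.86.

K_p = 4.09

Closed-loop characteristic equation: s² + 8.3s + K_p·5.7 = 0.
So ω_n = √(5.7K_p) and 2ζω_n = 8.3, giving ζ = 8.3/(2√(5.7K_p)).
Setting ζ = 0.86: √(5.7K_p) = 8.3/(2·0.86) = 4.826, so K_p = 23.29/5.7 = 4.09.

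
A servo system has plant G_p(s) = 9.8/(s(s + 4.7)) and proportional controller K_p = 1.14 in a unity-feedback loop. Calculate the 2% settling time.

Closed-loop characteristic equation: s² + 4.7s + 11.17 = 0, so ω_n = 3.342 rad/s and ζ = 4.7/(2·3.342) = 0.7031.
2% settling time T_s ≈ 4/(ζω_n) = 4/2.35 = 1.7 s.

T_s ≈ 1.7 s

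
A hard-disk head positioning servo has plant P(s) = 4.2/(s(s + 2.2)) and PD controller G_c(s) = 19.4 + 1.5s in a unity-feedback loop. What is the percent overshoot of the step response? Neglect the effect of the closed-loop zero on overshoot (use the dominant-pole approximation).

Forward path: (19.4 + 1.5s)·4.2/(s(s+2.2)). The closed-loop characteristic equation is s² + (2.2 + 4.2·1.5)s + 4.2·19.4 = 0.
That is s² + 8.5s + 81.48 = 0, so ω_n = 9.027 rad/s and ζ = 8.5/(2·9.027) = 0.4708.
%OS = 100·exp(−πζ/√(1−ζ²)) = 18.7%.

18.7%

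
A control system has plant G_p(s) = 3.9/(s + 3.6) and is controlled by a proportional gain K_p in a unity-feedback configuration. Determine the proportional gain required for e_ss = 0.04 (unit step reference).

K_p = 22.2

Steady-state error for a unit step on this type-0 loop is 1/(1 + K_p·G_p(0)).
G_p(0) = 1.083. Require 1/(1 + K_p·1.083) = 0.04, so 1 + 1.083·K_p = 25.
K_p = (25 − 1)/1.083 = 22.2.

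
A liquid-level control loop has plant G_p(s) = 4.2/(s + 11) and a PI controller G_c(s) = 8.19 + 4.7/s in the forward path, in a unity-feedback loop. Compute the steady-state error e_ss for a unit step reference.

The open loop G_c(s)G_p(s) has a pole at the origin (type 1), so the static position error constant is infinite and e_ss = 1/(1+∞) = 0.

0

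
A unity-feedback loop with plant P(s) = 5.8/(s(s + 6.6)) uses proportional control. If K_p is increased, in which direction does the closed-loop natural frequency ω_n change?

ω_n = √(5.8·K_p), which grows with K_p.

increase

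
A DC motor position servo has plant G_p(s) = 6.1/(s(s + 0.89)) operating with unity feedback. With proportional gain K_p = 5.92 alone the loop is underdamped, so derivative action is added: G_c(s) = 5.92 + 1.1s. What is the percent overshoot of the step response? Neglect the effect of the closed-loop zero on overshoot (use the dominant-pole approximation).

Forward path: (5.92 + 1.1s)·6.1/(s(s+0.89)). The closed-loop characteristic equation is s² + (0.89 + 6.1·1.1)s + 6.1·5.92 = 0.
That is s² + 7.6s + 36.11 = 0, so ω_n = 6.009 rad/s and ζ = 7.6/(2·6.009) = 0.6324.
%OS = 100·exp(−πζ/√(1−ζ²)) = 7.7%.

7.7%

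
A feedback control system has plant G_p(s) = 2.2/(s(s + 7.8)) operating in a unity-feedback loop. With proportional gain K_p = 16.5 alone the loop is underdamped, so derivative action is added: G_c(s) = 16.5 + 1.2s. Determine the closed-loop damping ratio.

Forward path: (16.5 + 1.2s)·2.2/(s(s+7.8)). The closed-loop characteristic equation is s² + (7.8 + 2.2·1.2)s + 2.2·16.5 = 0.
That is s² + 10.44s + 36.3 = 0, so ω_n = 6.025 rad/s and ζ = 10.44/(2·6.025) = 0.8664.

ζ = 0.866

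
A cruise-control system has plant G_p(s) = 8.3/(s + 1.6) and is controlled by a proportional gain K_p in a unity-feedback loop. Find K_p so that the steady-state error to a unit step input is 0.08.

K_p = 2.22

The loop is type 0, so e_ss(step) = 1/(1 + K_pos) with K_pos = K_p·G_p(0).
G_p(0) = 5.188. Require 1/(1 + K_p·5.188) = 0.08, so 1 + 5.188·K_p = 12.5.
K_p = (12.5 − 1)/5.188 = 2.22.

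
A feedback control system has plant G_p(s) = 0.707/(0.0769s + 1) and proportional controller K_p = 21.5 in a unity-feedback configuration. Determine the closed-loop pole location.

s = -210.7

Closed loop: T(s) = K_p·G_p/(1+K_p·G_p) = 15.2/(0.0769s + 1 + 15.2), with pole at s = −(1 + 15.2)/0.0769 = −210.7.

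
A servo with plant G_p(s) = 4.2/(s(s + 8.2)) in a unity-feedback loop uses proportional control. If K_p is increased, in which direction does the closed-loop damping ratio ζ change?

decrease

ζ = 8.2/(2√(4.2K_p)); increasing K_p raises the denominator, so ζ falls.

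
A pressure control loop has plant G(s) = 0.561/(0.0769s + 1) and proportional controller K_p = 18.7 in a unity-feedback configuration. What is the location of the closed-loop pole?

s = -149.4

Closed loop: T(s) = K_p·G/(1+K_p·G) = 10.49/(0.0769s + 1 + 10.49), with pole at s = −(1 + 10.49)/0.0769 = −149.4.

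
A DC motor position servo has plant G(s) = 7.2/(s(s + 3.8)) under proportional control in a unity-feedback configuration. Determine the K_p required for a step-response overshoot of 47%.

From %OS = 100·exp(−πζ/√(1−ζ²)) = 47%, ζ = −ln(0.47)/√(π²+ln²(0.47)) = 0.2337.
Characteristic equation s² + 3.8s + 7.2K_p = 0 gives ζ = 3.8/(2√(7.2K_p)).
Setting ζ = 0.2337: √(7.2K_p) = 3.8/(2·0.2337) = 8.131, so K_p = 66.11/7.2 = 9.18.

K_p = 9.18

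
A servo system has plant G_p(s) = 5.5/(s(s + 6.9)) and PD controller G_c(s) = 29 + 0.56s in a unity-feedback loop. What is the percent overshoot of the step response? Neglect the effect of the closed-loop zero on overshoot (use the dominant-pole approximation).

Forward path: (29 + 0.56s)·5.5/(s(s+6.9)). The closed-loop characteristic equation is s² + (6.9 + 5.5·0.56)s + 5.5·29 = 0.
That is s² + 9.98s + 159.5 = 0, so ω_n = 12.63 rad/s and ζ = 9.98/(2·12.63) = 0.3951.
%OS = 100·exp(−πζ/√(1−ζ²)) = 25.9%.

25.9%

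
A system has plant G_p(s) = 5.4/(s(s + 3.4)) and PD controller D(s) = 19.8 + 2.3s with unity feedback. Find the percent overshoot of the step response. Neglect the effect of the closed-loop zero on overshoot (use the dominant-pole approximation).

Forward path: (19.8 + 2.3s)·5.4/(s(s+3.4)). The closed-loop characteristic equation is s² + (3.4 + 5.4·2.3)s + 5.4·19.8 = 0.
That is s² + 15.82s + 106.9 = 0, so ω_n = 10.34 rad/s and ζ = 15.82/(2·10.34) = 0.765.
%OS = 100·exp(−πζ/√(1−ζ²)) = 2.4%.

2.4%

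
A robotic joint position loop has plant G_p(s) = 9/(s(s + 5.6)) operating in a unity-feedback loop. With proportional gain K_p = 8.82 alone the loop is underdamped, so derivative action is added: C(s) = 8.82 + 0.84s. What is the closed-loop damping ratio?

Forward path: (8.82 + 0.84s)·9/(s(s+5.6)). The closed-loop characteristic equation is s² + (5.6 + 9·0.84)s + 9·8.82 = 0.
That is s² + 13.16s + 79.38 = 0, so ω_n = 8.91 rad/s and ζ = 13.16/(2·8.91) = 0.7385.

ζ = 0.739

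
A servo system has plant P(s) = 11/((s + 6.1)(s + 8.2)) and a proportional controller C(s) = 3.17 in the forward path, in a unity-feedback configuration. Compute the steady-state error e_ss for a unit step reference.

The loop is type 0. Static position error constant K_pos = C(0)·P(0) = 3.17·0.2199 = 0.6971.
Steady-state error to a unit step: e_ss = 1/(1+K_pos) = 1/1.697 = 0.589.

0.589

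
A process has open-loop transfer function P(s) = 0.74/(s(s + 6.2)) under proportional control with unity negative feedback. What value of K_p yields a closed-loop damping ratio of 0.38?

K_p = 89.9

Closed-loop characteristic equation: s² + 6.2s + K_p·0.74 = 0.
So ω_n = √(0.74K_p) and 2ζω_n = 6.2, giving ζ = 6.2/(2√(0.74K_p)).
Setting ζ = 0.38: √(0.74K_p) = 6.2/(2·0.38) = 8.158, so K_p = 66.55/0.74 = 89.9.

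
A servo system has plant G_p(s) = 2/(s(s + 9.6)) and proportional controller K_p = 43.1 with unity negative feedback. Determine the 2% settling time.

T_s ≈ 0.833 s

The closed-loop denominator s² + 9.6s + 86.2 gives ω_n = √86.2 = 9.284 and ζ = 9.6/(2ω_n) = 0.517.
2% settling time T_s ≈ 4/(ζω_n) = 4/4.8 = 0.833 s.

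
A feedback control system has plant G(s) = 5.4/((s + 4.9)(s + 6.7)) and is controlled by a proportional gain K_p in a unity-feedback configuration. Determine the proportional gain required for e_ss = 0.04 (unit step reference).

The loop is type 0, so e_ss(step) = 1/(1 + K_pos) with K_pos = K_p·G(0).
G(0) = 0.1645. Require 1/(1 + K_p·0.1645) = 0.04, so 1 + 0.1645·K_p = 25.
K_p = (25 − 1)/0.1645 = 146.

K_p = 146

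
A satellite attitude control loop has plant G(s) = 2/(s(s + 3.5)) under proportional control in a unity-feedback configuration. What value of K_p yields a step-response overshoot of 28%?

From %OS = 100·exp(−πζ/√(1−ζ²)) = 28%, ζ = −ln(0.28)/√(π²+ln²(0.28)) = 0.3755.
Characteristic equation s² + 3.5s + 2K_p = 0 gives ζ = 3.5/(2√(2K_p)).
Setting ζ = 0.3755: √(2K_p) = 3.5/(2·0.3755) = 4.66, so K_p = 21.72/2 = 10.9.

K_p = 10.9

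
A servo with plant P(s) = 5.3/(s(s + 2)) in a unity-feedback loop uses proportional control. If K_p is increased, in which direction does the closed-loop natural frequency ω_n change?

increase

ω_n = √(5.3·K_p), which grows with K_p.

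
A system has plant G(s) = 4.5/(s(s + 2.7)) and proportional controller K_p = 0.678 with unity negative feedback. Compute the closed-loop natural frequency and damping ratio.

ω_n = 1.75 rad/s, ζ = 0.773

1 + K_p·G(s) = 0 gives s² + 2.7s + 3.051 = 0.
Matching s² + 2ζω_n s + ω_n²: ω_n = √3.051 = 1.747 rad/s and 2ζω_n = 2.7, so ζ = 2.7/(2·1.747) = 0.773.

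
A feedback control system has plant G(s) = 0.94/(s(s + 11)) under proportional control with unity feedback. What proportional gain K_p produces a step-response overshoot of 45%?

From %OS = 100·exp(−πζ/√(1−ζ²)) = 45%, ζ = −ln(0.45)/√(π²+ln²(0.45)) = 0.2463.
Characteristic equation s² + 11s + 0.94K_p = 0 gives ζ = 11/(2√(0.94K_p)).
Setting ζ = 0.2463: √(0.94K_p) = 11/(2·0.2463) = 22.33, so K_p = 498.5/0.94 = 530.

K_p = 530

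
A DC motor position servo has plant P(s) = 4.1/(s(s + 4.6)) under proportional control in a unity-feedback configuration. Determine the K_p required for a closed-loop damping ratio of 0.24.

Closed-loop characteristic equation: s² + 4.6s + K_p·4.1 = 0.
So ω_n = √(4.1K_p) and 2ζω_n = 4.6, giving ζ = 4.6/(2√(4.1K_p)).
Setting ζ = 0.24: √(4.1K_p) = 4.6/(2·0.24) = 9.583, so K_p = 91.84/4.1 = 22.4.

K_p = 22.4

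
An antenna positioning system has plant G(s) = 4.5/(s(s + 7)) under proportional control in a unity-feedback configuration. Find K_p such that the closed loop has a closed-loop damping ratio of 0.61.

K_p = 7.32

Closed-loop characteristic equation: s² + 7s + K_p·4.5 = 0.
So ω_n = √(4.5K_p) and 2ζω_n = 7, giving ζ = 7/(2√(4.5K_p)).
Setting ζ = 0.61: √(4.5K_p) = 7/(2·0.61) = 5.738, so K_p = 32.92/4.5 = 7.32.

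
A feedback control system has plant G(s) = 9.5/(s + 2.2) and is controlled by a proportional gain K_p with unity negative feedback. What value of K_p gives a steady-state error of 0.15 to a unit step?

For a type-0 loop with proportional control, e_ss = 1/(1 + K_p·G(0)).
G(0) = 4.318. Require 1/(1 + K_p·4.318) = 0.15, so 1 + 4.318·K_p = 6.667.
K_p = (6.667 − 1)/4.318 = 1.31.

K_p = 1.31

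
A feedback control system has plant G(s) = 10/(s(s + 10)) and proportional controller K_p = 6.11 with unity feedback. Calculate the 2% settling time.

T_s ≈ 0.8 s

From 1 + K_pG(s) = 0: s² + 10s + 61.1 = 0 ⇒ ω_n = 7.817, ζ = 0.6397.
2% settling time T_s ≈ 4/(ζω_n) = 4/5 = 0.8 s.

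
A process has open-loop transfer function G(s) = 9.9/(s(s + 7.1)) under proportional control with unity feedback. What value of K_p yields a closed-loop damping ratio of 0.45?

Closed-loop characteristic equation: s² + 7.1s + K_p·9.9 = 0.
So ω_n = √(9.9K_p) and 2ζω_n = 7.1, giving ζ = 7.1/(2√(9.9K_p)).
Setting ζ = 0.45: √(9.9K_p) = 7.1/(2·0.45) = 7.889, so K_p = 62.23/9.9 = 6.29.

K_p = 6.29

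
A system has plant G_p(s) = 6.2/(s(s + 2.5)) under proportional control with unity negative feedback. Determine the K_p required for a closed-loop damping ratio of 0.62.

Closed-loop characteristic equation: s² + 2.5s + K_p·6.2 = 0.
So ω_n = √(6.2K_p) and 2ζω_n = 2.5, giving ζ = 2.5/(2√(6.2K_p)).
Setting ζ = 0.62: √(6.2K_p) = 2.5/(2·0.62) = 2.016, so K_p = 4.065/6.2 = 0.656.

K_p = 0.656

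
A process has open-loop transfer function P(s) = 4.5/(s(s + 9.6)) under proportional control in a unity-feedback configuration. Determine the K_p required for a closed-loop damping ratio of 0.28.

K_p = 65.3

Closed-loop characteristic equation: s² + 9.6s + K_p·4.5 = 0.
So ω_n = √(4.5K_p) and 2ζω_n = 9.6, giving ζ = 9.6/(2√(4.5K_p)).
Setting ζ = 0.28: √(4.5K_p) = 9.6/(2·0.28) = 17.14, so K_p = 293.9/4.5 = 65.3.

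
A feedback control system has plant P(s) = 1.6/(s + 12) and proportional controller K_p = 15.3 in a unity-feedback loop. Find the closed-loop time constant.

τ = 0.0274 s

Closed-loop transfer function: T(s) = K_p·P(s)/(1 + K_p·P(s)) = 24.48/(s + 12 + 24.48) = 24.48/(s + 36.48).
Time constant τ = 1/36.48 = 0.0274 s.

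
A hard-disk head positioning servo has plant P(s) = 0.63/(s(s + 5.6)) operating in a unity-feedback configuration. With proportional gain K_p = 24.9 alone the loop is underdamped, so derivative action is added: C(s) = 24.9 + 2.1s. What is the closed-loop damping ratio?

ζ = 0.874

Forward path: (24.9 + 2.1s)·0.63/(s(s+5.6)). The closed-loop characteristic equation is s² + (5.6 + 0.63·2.1)s + 0.63·24.9 = 0.
That is s² + 6.923s + 15.69 = 0, so ω_n = 3.961 rad/s and ζ = 6.923/(2·3.961) = 0.874.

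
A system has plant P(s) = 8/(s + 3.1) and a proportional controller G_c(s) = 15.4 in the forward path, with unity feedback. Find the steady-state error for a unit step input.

0.0245

The loop is type 0. Static position error constant K_pos = G_c(0)·P(0) = 15.4·2.581 = 39.74.
Steady-state error to a unit step: e_ss = 1/(1+K_pos) = 1/40.74 = 0.0245.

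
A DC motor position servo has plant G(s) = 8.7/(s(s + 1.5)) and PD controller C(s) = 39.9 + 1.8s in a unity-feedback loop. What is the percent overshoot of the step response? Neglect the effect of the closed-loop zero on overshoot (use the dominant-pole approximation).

Forward path: (39.9 + 1.8s)·8.7/(s(s+1.5)). The closed-loop characteristic equation is s² + (1.5 + 8.7·1.8)s + 8.7·39.9 = 0.
That is s² + 17.16s + 347.1 = 0, so ω_n = 18.63 rad/s and ζ = 17.16/(2·18.63) = 0.4605.
%OS = 100·exp(−πζ/√(1−ζ²)) = 19.6%.

19.6%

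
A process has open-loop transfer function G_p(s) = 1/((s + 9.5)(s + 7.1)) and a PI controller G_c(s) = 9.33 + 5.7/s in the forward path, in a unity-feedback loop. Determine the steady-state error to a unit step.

0

The open loop G_c(s)G_p(s) has a pole at the origin (type 1), so the static position error constant is infinite and e_ss = 1/(1+∞) = 0.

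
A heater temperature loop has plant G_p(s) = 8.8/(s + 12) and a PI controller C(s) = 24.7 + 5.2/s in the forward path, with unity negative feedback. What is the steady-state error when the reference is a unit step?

0

The open loop C(s)G_p(s) has a pole at the origin (type 1), so the static position error constant is infinite and e_ss = 1/(1+∞) = 0.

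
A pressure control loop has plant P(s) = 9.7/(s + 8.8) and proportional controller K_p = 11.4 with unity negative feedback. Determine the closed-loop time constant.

Closed-loop transfer function: T(s) = K_p·P(s)/(1 + K_p·P(s)) = 110.6/(s + 8.8 + 110.6) = 110.6/(s + 119.4).
Time constant τ = 1/119.4 = 0.00838 s.

τ = 0.00838 s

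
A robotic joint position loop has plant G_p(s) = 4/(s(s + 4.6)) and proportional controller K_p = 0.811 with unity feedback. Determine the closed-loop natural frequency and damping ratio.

ω_n = 1.8 rad/s, ζ = 1.28

The closed-loop denominator is s(s+4.6) + 0.811·4 = s² + 4.6s + 3.244.
Matching s² + 2ζω_n s + ω_n²: ω_n = √3.244 = 1.801 rad/s and 2ζω_n = 4.6, so ζ = 4.6/(2·1.801) = 1.28.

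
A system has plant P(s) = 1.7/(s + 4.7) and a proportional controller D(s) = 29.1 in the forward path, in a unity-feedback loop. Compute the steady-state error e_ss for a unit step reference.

0.0868

The loop is type 0. Static position error constant K_pos = D(0)·P(0) = 29.1·0.3617 = 10.53.
Steady-state error to a unit step: e_ss = 1/(1+K_pos) = 1/11.53 = 0.0868.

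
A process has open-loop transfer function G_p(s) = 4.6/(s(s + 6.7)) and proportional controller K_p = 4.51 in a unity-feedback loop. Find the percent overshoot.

From 1 + K_pG_p(s) = 0: s² + 6.7s + 20.75 = 0 ⇒ ω_n = 4.555, ζ = 0.7355.
%OS = 100·exp(−πζ/√(1−ζ²)) = 100·exp(−π·0.7355/√0.4591) = 3.3%.

3.3%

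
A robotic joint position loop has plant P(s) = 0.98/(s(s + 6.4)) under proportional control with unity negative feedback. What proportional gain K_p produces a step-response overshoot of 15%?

From %OS = 100·exp(−πζ/√(1−ζ²)) = 15%, ζ = −ln(0.15)/√(π²+ln²(0.15)) = 0.5169.
Characteristic equation s² + 6.4s + 0.98K_p = 0 gives ζ = 6.4/(2√(0.98K_p)).
Setting ζ = 0.5169: √(0.98K_p) = 6.4/(2·0.5169) = 6.19, so K_p = 38.32/0.98 = 39.1.

K_p = 39.1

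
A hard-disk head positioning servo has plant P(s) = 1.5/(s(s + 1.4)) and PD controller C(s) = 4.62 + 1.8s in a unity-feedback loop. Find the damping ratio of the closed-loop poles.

ζ = 0.779

Forward path: (4.62 + 1.8s)·1.5/(s(s+1.4)). The closed-loop characteristic equation is s² + (1.4 + 1.5·1.8)s + 1.5·4.62 = 0.
That is s² + 4.1s + 6.93 = 0, so ω_n = 2.632 rad/s and ζ = 4.1/(2·2.632) = 0.7787.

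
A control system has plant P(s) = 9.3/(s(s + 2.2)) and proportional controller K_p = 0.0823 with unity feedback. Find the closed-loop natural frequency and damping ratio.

ω_n = 0.875 rad/s, ζ = 1.26

The closed-loop denominator is s(s+2.2) + 0.0823·9.3 = s² + 2.2s + 0.7654.
Matching s² + 2ζω_n s + ω_n²: ω_n = √0.7654 = 0.8749 rad/s and 2ζω_n = 2.2, so ζ = 2.2/(2·0.8749) = 1.26.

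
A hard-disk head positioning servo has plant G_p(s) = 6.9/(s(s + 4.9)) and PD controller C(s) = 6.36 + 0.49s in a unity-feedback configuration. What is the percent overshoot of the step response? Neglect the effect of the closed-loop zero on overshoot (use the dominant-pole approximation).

8.08%

Forward path: (6.36 + 0.49s)·6.9/(s(s+4.9)). The closed-loop characteristic equation is s² + (4.9 + 6.9·0.49)s + 6.9·6.36 = 0.
That is s² + 8.281s + 43.88 = 0, so ω_n = 6.624 rad/s and ζ = 8.281/(2·6.624) = 0.625.
%OS = 100·exp(−πζ/√(1−ζ²)) = 8.08%.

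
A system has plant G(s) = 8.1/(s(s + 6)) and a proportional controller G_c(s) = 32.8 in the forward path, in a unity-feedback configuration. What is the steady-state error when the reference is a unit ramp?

0.0226

The loop has one pole at the origin (type 1). Velocity error constant K_v = lim_{s→0} s·G_c(s)G(s) = 32.8·8.1/6 = 44.28.
Steady-state error to a unit ramp: e_ss = 1/K_v = 0.0226.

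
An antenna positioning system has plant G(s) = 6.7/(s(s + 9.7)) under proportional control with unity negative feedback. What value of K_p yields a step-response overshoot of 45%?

From %OS = 100·exp(−πζ/√(1−ζ²)) = 45%, ζ = −ln(0.45)/√(π²+ln²(0.45)) = 0.2463.
Characteristic equation s² + 9.7s + 6.7K_p = 0 gives ζ = 9.7/(2√(6.7K_p)).
Setting ζ = 0.2463: √(6.7K_p) = 9.7/(2·0.2463) = 19.69, so K_p = 387.6/6.7 = 57.9.

K_p = 57.9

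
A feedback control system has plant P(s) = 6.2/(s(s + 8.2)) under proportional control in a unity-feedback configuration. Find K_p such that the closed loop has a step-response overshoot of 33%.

From %OS = 100·exp(−πζ/√(1−ζ²)) = 33%, ζ = −ln(0.33)/√(π²+ln²(0.33)) = 0.3328.
Characteristic equation s² + 8.2s + 6.2K_p = 0 gives ζ = 8.2/(2√(6.2K_p)).
Setting ζ = 0.3328: √(6.2K_p) = 8.2/(2·0.3328) = 12.32, so K_p = 151.8/6.2 = 24.5.

K_p = 24.5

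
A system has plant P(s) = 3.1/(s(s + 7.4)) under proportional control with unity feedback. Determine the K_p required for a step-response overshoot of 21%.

K_p = 22.3

From %OS = 100·exp(−πζ/√(1−ζ²)) = 21%, ζ = −ln(0.21)/√(π²+ln²(0.21)) = 0.4449.
Characteristic equation s² + 7.4s + 3.1K_p = 0 gives ζ = 7.4/(2√(3.1K_p)).
Setting ζ = 0.4449: √(3.1K_p) = 7.4/(2·0.4449) = 8.317, so K_p = 69.16/3.1 = 22.3.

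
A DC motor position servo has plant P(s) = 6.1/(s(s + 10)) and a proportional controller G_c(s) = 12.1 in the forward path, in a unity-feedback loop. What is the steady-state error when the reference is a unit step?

The open loop G_c(s)P(s) has a pole at the origin (type 1), so the static position error constant is infinite and e_ss = 1/(1+∞) = 0.

0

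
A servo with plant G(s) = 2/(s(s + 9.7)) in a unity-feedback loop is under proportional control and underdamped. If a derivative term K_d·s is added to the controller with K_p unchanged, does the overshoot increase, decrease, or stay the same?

The derivative term adds K·K_d to the s-coefficient of the characteristic equation, raising 2ζω_n while ω_n is unchanged; ζ increases, so overshoot decreases.

decrease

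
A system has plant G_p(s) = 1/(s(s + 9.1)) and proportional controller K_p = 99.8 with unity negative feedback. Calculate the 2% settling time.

T_s ≈ 0.879 s

From 1 + K_pG_p(s) = 0: s² + 9.1s + 99.8 = 0 ⇒ ω_n = 9.99, ζ = 0.4555.
2% settling time T_s ≈ 4/(ζω_n) = 4/4.55 = 0.879 s.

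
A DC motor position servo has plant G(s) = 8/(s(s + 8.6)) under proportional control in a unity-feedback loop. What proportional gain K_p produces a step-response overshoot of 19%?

K_p = 10.6

From %OS = 100·exp(−πζ/√(1−ζ²)) = 19%, ζ = −ln(0.19)/√(π²+ln²(0.19)) = 0.4673.
Characteristic equation s² + 8.6s + 8K_p = 0 gives ζ = 8.6/(2√(8K_p)).
Setting ζ = 0.4673: √(8K_p) = 8.6/(2·0.4673) = 9.201, so K_p = 84.66/8 = 10.6.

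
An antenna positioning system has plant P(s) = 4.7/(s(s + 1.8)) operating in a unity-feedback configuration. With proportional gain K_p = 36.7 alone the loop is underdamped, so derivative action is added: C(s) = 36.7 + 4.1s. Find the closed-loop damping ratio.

ζ = 0.802

Forward path: (36.7 + 4.1s)·4.7/(s(s+1.8)). The closed-loop characteristic equation is s² + (1.8 + 4.7·4.1)s + 4.7·36.7 = 0.
That is s² + 21.07s + 172.5 = 0, so ω_n = 13.13 rad/s and ζ = 21.07/(2·13.13) = 0.8021.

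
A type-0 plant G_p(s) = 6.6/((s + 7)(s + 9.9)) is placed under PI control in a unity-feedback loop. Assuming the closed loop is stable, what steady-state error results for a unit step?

0

The PI controller's integrator makes the forward path type 1, so e_ss to a step is zero.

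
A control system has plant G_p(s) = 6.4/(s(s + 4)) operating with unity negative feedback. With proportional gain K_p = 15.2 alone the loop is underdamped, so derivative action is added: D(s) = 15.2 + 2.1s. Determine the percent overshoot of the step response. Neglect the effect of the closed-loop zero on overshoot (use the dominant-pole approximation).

0.262%

Forward path: (15.2 + 2.1s)·6.4/(s(s+4)). The closed-loop characteristic equation is s² + (4 + 6.4·2.1)s + 6.4·15.2 = 0.
That is s² + 17.44s + 97.28 = 0, so ω_n = 9.863 rad/s and ζ = 17.44/(2·9.863) = 0.8841.
%OS = 100·exp(−πζ/√(1−ζ²)) = 0.262%.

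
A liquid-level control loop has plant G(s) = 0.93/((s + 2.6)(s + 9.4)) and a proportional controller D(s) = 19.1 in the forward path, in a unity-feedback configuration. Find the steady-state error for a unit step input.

The loop is type 0. Static position error constant K_pos = D(0)·G(0) = 19.1·0.03805 = 0.7268.
Steady-state error to a unit step: e_ss = 1/(1+K_pos) = 1/1.727 = 0.579.

0.579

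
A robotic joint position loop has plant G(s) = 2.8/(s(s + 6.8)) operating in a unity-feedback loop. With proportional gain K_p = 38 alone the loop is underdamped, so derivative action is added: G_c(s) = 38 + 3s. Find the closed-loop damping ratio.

Forward path: (38 + 3s)·2.8/(s(s+6.8)). The closed-loop characteristic equation is s² + (6.8 + 2.8·3)s + 2.8·38 = 0.
That is s² + 15.2s + 106.4 = 0, so ω_n = 10.32 rad/s and ζ = 15.2/(2·10.32) = 0.7368.

ζ = 0.737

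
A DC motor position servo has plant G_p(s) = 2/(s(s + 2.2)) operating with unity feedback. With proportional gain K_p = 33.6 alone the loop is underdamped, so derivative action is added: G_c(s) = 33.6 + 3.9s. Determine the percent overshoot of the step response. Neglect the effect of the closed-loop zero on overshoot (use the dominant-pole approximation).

8.91%

Forward path: (33.6 + 3.9s)·2/(s(s+2.2)). The closed-loop characteristic equation is s² + (2.2 + 2·3.9)s + 2·33.6 = 0.
That is s² + 10s + 67.2 = 0, so ω_n = 8.198 rad/s and ζ = 10/(2·8.198) = 0.6099.
%OS = 100·exp(−πζ/√(1−ζ²)) = 8.91%.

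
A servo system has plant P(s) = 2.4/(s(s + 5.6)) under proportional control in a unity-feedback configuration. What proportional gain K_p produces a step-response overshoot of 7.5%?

K_p = 8.07

From %OS = 100·exp(−πζ/√(1−ζ²)) = 7.5%, ζ = −ln(0.075)/√(π²+ln²(0.075)) = 0.6362.
Characteristic equation s² + 5.6s + 2.4K_p = 0 gives ζ = 5.6/(2√(2.4K_p)).
Setting ζ = 0.6362: √(2.4K_p) = 5.6/(2·0.6362) = 4.401, so K_p = 19.37/2.4 = 8.07.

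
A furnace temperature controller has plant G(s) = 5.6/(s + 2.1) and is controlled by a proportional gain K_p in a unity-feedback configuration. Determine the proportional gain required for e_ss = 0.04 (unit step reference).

K_p = 9

The loop is type 0, so e_ss(step) = 1/(1 + K_pos) with K_pos = K_p·G(0).
G(0) = 2.667. Require 1/(1 + K_p·2.667) = 0.04, so 1 + 2.667·K_p = 25.
K_p = (25 − 1)/2.667 = 9.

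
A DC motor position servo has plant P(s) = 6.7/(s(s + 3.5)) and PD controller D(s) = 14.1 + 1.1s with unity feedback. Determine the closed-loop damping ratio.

Forward path: (14.1 + 1.1s)·6.7/(s(s+3.5)). The closed-loop characteristic equation is s² + (3.5 + 6.7·1.1)s + 6.7·14.1 = 0.
That is s² + 10.87s + 94.47 = 0, so ω_n = 9.72 rad/s and ζ = 10.87/(2·9.72) = 0.5592.

ζ = 0.559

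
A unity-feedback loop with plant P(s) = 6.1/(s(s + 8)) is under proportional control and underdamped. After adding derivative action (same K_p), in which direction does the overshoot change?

decrease

The derivative term adds K·K_d to the s-coefficient of the characteristic equation, raising 2ζω_n while ω_n is unchanged; ζ increases, so overshoot decreases.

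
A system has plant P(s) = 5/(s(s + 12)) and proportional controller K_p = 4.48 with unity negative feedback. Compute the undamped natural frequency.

ω_n = 4.73 rad/s

1 + K_p·P(s) = 0 gives s² + 12s + 22.4 = 0.
Matching s² + 2ζω_n s + ω_n²: ω_n = √22.4 = 4.733 rad/s and 2ζω_n = 12, so ζ = 12/(2·4.733) = 1.27.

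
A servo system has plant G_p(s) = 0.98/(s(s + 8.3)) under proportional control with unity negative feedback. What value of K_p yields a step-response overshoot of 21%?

K_p = 88.8

From %OS = 100·exp(−πζ/√(1−ζ²)) = 21%, ζ = −ln(0.21)/√(π²+ln²(0.21)) = 0.4449.
Characteristic equation s² + 8.3s + 0.98K_p = 0 gives ζ = 8.3/(2√(0.98K_p)).
Setting ζ = 0.4449: √(0.98K_p) = 8.3/(2·0.4449) = 9.328, so K_p = 87.01/0.98 = 88.8.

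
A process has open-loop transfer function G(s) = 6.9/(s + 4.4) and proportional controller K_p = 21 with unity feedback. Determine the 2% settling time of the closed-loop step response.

T_s ≈ 0.0268 s

Closed-loop transfer function: T(s) = K_p·G(s)/(1 + K_p·G(s)) = 144.9/(s + 4.4 + 144.9) = 144.9/(s + 149.3).
Time constant τ = 1/149.3 = 0.006698 s, so the 2% settling time is about 4τ = 0.0268 s.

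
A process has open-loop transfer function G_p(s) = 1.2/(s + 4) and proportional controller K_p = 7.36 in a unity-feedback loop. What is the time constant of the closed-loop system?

τ = 0.0779 s

Closed-loop transfer function: T(s) = K_p·G_p(s)/(1 + K_p·G_p(s)) = 8.832/(s + 4 + 8.832) = 8.832/(s + 12.83).
Time constant τ = 1/12.83 = 0.0779 s.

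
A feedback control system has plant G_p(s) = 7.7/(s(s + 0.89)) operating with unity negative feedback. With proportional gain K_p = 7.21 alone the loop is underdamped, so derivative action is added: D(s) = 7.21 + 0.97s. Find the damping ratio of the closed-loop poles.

Forward path: (7.21 + 0.97s)·7.7/(s(s+0.89)). The closed-loop characteristic equation is s² + (0.89 + 7.7·0.97)s + 7.7·7.21 = 0.
That is s² + 8.359s + 55.52 = 0, so ω_n = 7.451 rad/s and ζ = 8.359/(2·7.451) = 0.5609.

ζ = 0.561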